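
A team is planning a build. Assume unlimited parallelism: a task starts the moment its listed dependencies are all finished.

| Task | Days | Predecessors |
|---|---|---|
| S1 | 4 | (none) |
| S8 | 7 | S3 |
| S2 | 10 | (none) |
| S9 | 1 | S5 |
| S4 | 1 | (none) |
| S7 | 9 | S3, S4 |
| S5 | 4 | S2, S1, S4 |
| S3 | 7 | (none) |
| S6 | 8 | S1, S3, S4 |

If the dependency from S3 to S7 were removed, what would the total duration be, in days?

15

Original critical path: S3→S7 = 7+9 = 16 ⇒ 16 days.
Without S3→S7, S7's earliest start moves from 7 to 1.
New critical path: S2→S5→S9 = 10+4+1 = 15 ⇒ 15 days.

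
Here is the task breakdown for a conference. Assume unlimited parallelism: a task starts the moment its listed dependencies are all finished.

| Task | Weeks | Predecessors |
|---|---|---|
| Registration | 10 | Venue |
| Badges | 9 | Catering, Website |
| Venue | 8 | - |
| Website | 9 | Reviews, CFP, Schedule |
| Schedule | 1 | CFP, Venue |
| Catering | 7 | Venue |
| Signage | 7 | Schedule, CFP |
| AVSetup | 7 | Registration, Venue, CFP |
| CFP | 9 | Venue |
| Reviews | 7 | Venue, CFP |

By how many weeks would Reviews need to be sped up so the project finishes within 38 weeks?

4

Current finish: 42 weeks; target: 38.
Reviews is on every critical path, so each week cut from Reviews cuts the finish by one (this holds down to a finish of 36).
Need 42 − 38 = 4 weeks off Reviews → Reviews becomes 3 weeks, finish becomes 38.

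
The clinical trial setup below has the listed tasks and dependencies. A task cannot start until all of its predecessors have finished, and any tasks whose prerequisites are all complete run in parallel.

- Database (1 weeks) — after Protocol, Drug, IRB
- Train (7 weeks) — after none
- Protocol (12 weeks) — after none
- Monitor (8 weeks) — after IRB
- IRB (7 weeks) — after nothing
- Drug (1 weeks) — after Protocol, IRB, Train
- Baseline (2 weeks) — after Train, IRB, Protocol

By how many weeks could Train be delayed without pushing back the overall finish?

The longest chain is IRB→Monitor = 7+8 = 15; overall finish 15 weeks.
Train finishes as early as 7 and must finish by 13.
Float = 15 − 9 = 6.

6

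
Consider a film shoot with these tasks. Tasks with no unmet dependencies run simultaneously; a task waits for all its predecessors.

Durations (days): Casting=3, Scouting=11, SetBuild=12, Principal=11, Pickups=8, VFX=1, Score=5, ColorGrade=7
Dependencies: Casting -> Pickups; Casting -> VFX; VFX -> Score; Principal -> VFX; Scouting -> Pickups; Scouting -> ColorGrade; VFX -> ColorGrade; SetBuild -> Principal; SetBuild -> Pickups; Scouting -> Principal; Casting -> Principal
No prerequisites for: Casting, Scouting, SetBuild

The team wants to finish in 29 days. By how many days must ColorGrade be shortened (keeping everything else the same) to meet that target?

2

Current finish: 31 days; target: 29.
ColorGrade is on every critical path, so each day cut from ColorGrade cuts the finish by one (this holds down to a finish of 29).
Need 31 − 29 = 2 days off ColorGrade → ColorGrade becomes 5 days, finish becomes 29.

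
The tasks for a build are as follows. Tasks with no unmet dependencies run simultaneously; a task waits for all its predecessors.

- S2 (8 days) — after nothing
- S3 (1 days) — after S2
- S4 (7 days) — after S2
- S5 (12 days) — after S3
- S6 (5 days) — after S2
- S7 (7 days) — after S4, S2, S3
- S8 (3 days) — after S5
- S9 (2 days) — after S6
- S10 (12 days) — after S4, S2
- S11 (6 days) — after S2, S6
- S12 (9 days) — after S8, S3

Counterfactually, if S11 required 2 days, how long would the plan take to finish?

33

As given, the longest chain is S2→S3→S5→S8→S12 = 8+1+12+3+9 = 33, so the finish is 33 days.
S11 has 14 days of float (longest path through it is 19).
The critical path is still S2→S3→S5→S8→S12; finish is now 33 days.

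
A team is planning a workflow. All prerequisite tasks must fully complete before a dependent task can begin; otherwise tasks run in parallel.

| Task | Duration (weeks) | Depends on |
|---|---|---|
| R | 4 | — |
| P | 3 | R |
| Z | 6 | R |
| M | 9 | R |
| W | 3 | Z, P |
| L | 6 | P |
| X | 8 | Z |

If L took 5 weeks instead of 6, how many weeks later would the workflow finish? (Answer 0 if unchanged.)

0

Baseline: R→Z→X = 4+6+8 = 18 → 18 weeks.
L is off the critical path — its longest chain is 13 weeks, giving 5 of slack.
No other chain overtakes it, so the finish is 18 weeks.
Change in finish: 18 − 18 = +0 weeks.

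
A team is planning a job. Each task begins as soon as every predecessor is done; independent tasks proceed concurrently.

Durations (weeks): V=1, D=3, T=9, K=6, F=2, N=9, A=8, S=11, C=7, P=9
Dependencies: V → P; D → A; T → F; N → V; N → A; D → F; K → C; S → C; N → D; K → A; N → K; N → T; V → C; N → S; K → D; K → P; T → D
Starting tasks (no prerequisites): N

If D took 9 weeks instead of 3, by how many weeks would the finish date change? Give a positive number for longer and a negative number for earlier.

6

The binding path is N→T→D→A = 9+9+3+8 = 29; finish at 29 weeks.
Since D is critical, the +6 change carries straight to that chain (now 35 weeks).
That remains the longest chain; total 35 weeks.
Change in finish: 35 − 29 = +6 weeks.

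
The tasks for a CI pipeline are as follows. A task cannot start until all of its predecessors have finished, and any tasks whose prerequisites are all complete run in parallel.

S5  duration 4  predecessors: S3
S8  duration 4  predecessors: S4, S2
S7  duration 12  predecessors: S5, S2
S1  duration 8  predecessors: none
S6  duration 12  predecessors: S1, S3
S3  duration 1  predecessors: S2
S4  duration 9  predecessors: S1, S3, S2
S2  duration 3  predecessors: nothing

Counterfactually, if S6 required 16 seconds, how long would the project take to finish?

24

Baseline: S1→S4→S8 = 8+9+4 = 21 → 21 seconds.
The longest path through S6 is only 20 seconds, so S6 has float 1.
Now S1→S6 = 8+16 = 24 is longest, so the finish becomes 24 seconds.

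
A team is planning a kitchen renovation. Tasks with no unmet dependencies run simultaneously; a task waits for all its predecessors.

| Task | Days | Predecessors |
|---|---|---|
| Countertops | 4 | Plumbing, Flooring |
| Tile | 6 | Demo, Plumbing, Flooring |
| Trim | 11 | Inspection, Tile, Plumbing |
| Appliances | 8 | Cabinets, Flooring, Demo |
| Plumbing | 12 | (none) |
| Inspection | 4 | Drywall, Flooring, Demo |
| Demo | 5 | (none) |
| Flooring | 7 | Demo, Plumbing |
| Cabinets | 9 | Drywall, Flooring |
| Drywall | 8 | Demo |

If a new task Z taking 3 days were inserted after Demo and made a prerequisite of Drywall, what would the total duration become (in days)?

Originally the job takes 36 days.
With Z inserted, Drywall now waits for max(Demo, Z).
New critical path: Plumbing→Flooring→Cabinets→Appliances = 12+7+9+8 = 36 ⇒ 36 days.

36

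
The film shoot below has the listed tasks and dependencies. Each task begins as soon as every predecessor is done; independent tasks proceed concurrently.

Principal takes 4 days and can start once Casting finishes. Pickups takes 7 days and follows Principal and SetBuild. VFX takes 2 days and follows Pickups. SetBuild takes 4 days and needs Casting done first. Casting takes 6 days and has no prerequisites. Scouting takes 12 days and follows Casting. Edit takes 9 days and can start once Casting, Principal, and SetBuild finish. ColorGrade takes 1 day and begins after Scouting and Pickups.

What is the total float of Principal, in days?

0

The longest chain is Casting→Scouting→ColorGrade = 6+12+1 = 19; overall finish 19 days.
Longest path through Principal: 19 days (earliest finish 10, latest finish 10).
So Principal can slip 10 − 10 = 0 days.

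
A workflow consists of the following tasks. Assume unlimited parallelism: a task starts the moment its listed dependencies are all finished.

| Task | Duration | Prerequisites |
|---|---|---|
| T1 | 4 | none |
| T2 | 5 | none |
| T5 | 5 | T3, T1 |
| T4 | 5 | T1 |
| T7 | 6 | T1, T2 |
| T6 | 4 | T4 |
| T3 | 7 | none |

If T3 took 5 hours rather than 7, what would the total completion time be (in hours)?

Actual critical path: T1→T4→T6 = 4+5+4 = 13 ⇒ 13 hours.
The longest path through T3 is only 12 hours, so T3 has float 1.
No other chain overtakes it, so the finish is 13 hours.

13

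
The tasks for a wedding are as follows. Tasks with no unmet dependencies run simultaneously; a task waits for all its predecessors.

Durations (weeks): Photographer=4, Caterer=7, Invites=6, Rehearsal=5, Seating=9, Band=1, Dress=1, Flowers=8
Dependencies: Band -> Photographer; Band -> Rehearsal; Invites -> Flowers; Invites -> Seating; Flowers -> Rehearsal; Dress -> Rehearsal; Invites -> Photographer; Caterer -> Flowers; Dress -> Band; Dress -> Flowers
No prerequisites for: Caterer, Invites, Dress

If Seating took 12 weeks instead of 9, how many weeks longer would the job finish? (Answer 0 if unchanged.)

As given, the longest chain is Caterer→Flowers→Rehearsal = 7+8+5 = 20, so the finish is 20 weeks.
Seating is off the critical path — its longest chain is 15 weeks, giving 5 of slack.
The critical path is still Caterer→Flowers→Rehearsal; finish is now 20 weeks.
Change in finish: 20 − 20 = +0 weeks.

0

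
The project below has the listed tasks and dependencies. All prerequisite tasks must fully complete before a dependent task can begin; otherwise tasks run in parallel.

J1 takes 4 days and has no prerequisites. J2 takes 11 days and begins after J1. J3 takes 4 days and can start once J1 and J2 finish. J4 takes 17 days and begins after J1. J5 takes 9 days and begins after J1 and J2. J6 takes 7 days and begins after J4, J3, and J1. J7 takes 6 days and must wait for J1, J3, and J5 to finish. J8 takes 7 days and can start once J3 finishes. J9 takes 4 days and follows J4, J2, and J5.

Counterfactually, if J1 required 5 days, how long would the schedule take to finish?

31

As given, the longest chain is J1→J2→J5→J7 = 4+11+9+6 = 30, so the finish is 30 days.
Since J1 is critical, the +1 change carries straight to that chain (now 31 days).
The critical path is still J1→J2→J5→J7; finish is now 31 days.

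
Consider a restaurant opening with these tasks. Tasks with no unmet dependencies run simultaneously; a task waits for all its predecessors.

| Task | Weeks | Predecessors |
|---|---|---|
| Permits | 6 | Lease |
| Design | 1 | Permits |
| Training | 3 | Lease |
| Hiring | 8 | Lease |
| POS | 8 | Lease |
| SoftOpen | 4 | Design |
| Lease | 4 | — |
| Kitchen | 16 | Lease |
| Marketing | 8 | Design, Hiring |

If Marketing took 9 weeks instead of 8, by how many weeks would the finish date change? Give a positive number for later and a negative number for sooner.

1

Critical path before the change: Lease→Hiring→Marketing = 4+8+8 = 20 giving 20 weeks.
Marketing lies on that path, so at 9 weeks the path becomes 21 weeks.
The critical path is still Lease→Hiring→Marketing; finish is now 21 weeks.
Change in finish: 21 − 20 = +1 weeks.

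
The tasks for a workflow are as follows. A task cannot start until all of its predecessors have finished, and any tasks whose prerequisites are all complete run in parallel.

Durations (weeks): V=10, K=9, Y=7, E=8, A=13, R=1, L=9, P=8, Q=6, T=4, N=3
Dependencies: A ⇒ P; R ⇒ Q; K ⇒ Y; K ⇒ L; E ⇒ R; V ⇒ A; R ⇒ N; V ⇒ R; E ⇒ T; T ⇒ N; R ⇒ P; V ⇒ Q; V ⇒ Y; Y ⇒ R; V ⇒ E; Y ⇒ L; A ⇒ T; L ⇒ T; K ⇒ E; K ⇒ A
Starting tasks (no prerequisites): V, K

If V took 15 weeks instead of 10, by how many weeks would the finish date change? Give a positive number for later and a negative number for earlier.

The binding path is V→Y→L→T→N = 10+7+9+4+3 = 33; finish at 33 weeks.
V is on the critical path; changing it to 15 makes that path 38 weeks.
The critical path is still V→Y→L→T→N; finish is now 38 weeks.
Change in finish: 38 − 33 = +5 weeks.

5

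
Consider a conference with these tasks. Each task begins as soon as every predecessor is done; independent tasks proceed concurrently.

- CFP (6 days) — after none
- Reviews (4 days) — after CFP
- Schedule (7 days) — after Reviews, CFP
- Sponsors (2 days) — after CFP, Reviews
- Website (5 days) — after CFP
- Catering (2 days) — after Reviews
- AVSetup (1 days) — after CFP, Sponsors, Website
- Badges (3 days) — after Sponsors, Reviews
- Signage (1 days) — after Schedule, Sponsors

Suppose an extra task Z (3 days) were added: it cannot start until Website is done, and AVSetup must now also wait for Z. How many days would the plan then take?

Originally the plan takes 18 days.
With Z inserted, AVSetup now waits for max(CFP, Sponsors, Website, Z).
New critical path: CFP→Reviews→Schedule→Signage = 6+4+7+1 = 18 ⇒ 18 days.

18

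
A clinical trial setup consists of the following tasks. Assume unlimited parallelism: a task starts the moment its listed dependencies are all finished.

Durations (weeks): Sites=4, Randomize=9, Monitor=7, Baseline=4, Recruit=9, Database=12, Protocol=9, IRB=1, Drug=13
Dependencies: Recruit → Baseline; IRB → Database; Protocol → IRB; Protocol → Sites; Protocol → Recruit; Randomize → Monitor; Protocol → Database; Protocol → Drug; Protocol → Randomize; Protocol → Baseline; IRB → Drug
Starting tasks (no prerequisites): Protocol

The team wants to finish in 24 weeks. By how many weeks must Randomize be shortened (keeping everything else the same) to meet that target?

1

Current finish: 25 weeks; target: 24.
Randomize is on every critical path, so each week cut from Randomize cuts the finish by one (this holds down to a finish of 23).
Need 25 − 24 = 1 week off Randomize → Randomize becomes 8 weeks, finish becomes 24.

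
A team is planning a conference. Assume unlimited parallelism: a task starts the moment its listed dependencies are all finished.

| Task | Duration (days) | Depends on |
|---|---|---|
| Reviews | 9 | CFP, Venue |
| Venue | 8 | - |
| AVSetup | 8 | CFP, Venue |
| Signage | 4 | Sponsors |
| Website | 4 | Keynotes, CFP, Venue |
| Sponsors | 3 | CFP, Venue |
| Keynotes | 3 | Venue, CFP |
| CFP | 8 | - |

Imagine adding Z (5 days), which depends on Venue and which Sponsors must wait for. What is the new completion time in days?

Originally the job takes 17 days.
With Z inserted, Sponsors now waits for max(CFP, Venue, Z).
New critical path: Venue→Z→Sponsors→Signage = 8+5+3+4 = 20 ⇒ 20 days.

20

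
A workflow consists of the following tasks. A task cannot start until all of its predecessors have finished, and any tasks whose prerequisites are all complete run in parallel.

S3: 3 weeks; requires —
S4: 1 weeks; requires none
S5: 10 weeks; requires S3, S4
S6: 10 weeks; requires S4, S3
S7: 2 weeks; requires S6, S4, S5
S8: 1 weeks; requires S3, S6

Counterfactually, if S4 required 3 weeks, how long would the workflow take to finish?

The binding path is S3→S5→S7 = 3+10+2 = 15; finish at 15 weeks.
S4 is off the critical path — its longest chain is 13 weeks, giving 2 of slack.
The critical path is still S3→S5→S7; finish is now 15 weeks.

15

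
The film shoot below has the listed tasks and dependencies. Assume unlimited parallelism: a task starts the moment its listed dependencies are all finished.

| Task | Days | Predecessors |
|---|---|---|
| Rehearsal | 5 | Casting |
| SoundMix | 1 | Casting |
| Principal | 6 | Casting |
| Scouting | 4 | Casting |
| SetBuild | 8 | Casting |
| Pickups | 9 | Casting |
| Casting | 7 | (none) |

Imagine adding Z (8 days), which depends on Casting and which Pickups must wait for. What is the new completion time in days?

24

Originally the plan takes 16 days.
With Z inserted, Pickups now waits for max(Casting, Z).
New critical path: Casting→Z→Pickups = 7+8+9 = 24 ⇒ 24 days.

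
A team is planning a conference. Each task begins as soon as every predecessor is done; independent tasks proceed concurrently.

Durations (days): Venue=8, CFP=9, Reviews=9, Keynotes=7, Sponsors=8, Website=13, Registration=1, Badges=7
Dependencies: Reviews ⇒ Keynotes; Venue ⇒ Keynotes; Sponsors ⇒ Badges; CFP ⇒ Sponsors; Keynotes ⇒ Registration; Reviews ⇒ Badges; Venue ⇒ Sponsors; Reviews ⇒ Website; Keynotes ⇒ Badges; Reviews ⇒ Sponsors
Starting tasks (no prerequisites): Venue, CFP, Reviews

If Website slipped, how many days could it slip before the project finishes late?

Critical path: CFP→Sponsors→Badges = 9+8+7 = 24, so the finish is 24 days.
Longest path through Website: 22 days (earliest finish 22, latest finish 24).
Slack of Website = 11 − 9 = 2 days.

2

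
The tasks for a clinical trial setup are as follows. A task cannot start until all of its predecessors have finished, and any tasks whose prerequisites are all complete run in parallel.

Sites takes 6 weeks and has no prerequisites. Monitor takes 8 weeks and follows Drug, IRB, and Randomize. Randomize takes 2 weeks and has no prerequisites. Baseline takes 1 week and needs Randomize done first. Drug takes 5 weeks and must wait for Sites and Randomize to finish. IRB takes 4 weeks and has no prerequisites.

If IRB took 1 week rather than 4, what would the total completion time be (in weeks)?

The binding path is Sites→Drug→Monitor = 6+5+8 = 19; finish at 19 weeks.
IRB is off the critical path — its longest chain is 12 weeks, giving 7 of slack.
That remains the longest chain; total 19 weeks.

19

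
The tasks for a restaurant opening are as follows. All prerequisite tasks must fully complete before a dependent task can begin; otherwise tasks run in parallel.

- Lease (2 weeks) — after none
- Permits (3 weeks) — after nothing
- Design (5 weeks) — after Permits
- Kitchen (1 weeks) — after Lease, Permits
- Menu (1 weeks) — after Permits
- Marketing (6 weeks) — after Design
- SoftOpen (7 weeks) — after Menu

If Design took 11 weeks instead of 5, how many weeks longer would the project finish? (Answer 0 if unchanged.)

Actual critical path: Permits→Design→Marketing = 3+5+6 = 14 ⇒ 14 weeks.
Design lies on that path, so at 11 weeks the path becomes 20 weeks.
No other chain overtakes it, so the finish is 20 weeks.
Change in finish: 20 − 14 = +6 weeks.

6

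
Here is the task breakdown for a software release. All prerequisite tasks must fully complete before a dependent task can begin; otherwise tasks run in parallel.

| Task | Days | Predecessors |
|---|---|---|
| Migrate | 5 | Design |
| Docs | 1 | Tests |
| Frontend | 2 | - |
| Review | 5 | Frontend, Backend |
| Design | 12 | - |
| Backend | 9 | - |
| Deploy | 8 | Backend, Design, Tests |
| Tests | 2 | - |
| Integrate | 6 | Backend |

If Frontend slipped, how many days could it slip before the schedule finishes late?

The longest chain is Design→Deploy = 12+8 = 20; overall finish 20 days.
Frontend finishes as early as 2 and must finish by 15.
Slack of Frontend = 13 − 0 = 13 days.

13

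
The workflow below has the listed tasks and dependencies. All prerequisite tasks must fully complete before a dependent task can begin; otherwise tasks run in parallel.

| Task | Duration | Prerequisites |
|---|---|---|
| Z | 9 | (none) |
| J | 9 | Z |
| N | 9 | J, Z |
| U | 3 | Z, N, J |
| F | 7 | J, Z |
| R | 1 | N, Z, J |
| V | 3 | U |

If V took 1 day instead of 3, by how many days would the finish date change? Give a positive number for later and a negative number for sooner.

As given, the longest chain is Z→J→N→U→V = 9+9+9+3+3 = 33, so the finish is 33 days.
Since V is critical, the -2 change carries straight to that chain (now 31 days).
That remains the longest chain; total 31 days.
Change in finish: 31 − 33 = -2 days.

-2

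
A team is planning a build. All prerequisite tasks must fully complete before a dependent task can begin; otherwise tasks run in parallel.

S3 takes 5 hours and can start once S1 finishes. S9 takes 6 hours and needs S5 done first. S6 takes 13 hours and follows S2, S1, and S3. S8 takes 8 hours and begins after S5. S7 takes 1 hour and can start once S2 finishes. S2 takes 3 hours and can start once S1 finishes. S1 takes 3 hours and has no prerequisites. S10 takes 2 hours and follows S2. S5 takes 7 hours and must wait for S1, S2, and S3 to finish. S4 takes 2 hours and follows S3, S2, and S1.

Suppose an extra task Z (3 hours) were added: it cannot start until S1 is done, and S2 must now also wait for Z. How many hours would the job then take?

24

Originally the job takes 23 hours.
With Z inserted, S2 now waits for max(S1, Z).
New critical path: S1→Z→S2→S5→S8 = 3+3+3+7+8 = 24 ⇒ 24 hours.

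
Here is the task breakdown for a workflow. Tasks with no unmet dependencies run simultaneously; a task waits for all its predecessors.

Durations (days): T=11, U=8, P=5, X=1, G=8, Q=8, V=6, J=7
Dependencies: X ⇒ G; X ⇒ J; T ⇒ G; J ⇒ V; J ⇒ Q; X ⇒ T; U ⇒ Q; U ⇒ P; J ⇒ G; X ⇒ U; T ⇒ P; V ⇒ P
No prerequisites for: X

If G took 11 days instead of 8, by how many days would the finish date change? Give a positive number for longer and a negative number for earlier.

As given, the longest chain is X→T→G = 1+11+8 = 20, so the finish is 20 days.
Since G is critical, the +3 change carries straight to that chain (now 23 days).
The critical path is still X→T→G; finish is now 23 days.
Change in finish: 23 − 20 = +3 days.

3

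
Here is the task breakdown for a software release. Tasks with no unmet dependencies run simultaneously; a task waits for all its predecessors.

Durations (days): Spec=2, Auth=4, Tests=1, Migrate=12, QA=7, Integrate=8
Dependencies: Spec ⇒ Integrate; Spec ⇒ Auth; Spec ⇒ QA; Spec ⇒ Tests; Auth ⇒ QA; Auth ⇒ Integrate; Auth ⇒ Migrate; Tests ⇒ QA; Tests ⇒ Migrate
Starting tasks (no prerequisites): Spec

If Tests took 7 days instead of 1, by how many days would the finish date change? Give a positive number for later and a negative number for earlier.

3

Baseline: Spec→Auth→Migrate = 2+4+12 = 18 → 18 days.
Tests has 3 days of float (longest path through it is 15).
The binding chain switches to Spec→Tests→Migrate = 2+7+12 = 21; finish 21 days.
Change in finish: 21 − 18 = +3 days.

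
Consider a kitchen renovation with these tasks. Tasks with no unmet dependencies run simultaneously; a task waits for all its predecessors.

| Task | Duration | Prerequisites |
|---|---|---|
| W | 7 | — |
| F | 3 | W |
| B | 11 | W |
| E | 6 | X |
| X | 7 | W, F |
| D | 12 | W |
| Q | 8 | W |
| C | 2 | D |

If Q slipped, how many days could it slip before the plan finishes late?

W→F→X→E = 7+3+7+6 = 23 sets the makespan at 23 days.
The longest chain containing Q totals 15 days.
Slack of Q = 15 − 7 = 8 days.

8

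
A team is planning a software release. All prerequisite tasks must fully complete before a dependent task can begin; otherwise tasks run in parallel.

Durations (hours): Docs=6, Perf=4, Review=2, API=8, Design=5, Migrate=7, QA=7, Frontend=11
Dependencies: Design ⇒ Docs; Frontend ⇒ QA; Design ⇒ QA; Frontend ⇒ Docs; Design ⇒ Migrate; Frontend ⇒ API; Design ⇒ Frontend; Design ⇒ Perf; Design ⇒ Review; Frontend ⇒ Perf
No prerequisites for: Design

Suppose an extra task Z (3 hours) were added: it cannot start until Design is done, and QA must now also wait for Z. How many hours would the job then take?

24

Originally the job takes 24 hours.
With Z inserted, QA now waits for max(Frontend, Design, Z).
New critical path: Design→Frontend→API = 5+11+8 = 24 ⇒ 24 hours.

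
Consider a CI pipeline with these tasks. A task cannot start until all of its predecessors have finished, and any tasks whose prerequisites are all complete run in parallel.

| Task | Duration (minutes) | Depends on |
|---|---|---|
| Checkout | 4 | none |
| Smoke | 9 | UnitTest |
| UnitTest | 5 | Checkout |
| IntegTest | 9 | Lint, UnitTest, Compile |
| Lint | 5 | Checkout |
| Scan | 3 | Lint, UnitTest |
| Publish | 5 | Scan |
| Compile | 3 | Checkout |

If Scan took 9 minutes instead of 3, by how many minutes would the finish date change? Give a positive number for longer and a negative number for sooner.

5

Critical path before the change: Checkout→Lint→IntegTest = 4+5+9 = 18 giving 18 minutes.
Scan is off the critical path — its longest chain is 17 minutes, giving 1 of slack.
Now Checkout→Lint→Scan→Publish = 4+5+9+5 = 23 is longest, so the finish becomes 23 minutes.
Change in finish: 23 − 18 = +5 minutes.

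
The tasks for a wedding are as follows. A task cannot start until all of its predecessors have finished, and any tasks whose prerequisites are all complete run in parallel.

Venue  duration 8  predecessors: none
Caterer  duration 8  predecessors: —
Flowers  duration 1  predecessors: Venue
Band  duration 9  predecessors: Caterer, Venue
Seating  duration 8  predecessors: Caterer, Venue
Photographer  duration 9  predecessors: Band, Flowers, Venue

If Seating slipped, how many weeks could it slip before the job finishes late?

10

Critical path: Venue→Band→Photographer = 8+9+9 = 26, so the finish is 26 weeks.
Longest path through Seating: 16 weeks (earliest finish 16, latest finish 26).
So Seating can slip 26 − 16 = 10 weeks.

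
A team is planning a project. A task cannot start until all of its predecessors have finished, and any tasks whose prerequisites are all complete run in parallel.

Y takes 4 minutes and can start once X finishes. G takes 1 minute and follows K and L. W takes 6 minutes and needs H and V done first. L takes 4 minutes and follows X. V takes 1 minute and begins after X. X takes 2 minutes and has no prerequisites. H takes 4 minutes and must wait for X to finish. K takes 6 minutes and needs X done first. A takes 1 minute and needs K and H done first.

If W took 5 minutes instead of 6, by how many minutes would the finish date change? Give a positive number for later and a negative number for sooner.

Actual critical path: X→H→W = 2+4+6 = 12 ⇒ 12 minutes.
W is on the critical path; changing it to 5 makes that path 11 minutes.
That remains the longest chain; total 11 minutes.
Change in finish: 11 − 12 = -1 minutes.

-1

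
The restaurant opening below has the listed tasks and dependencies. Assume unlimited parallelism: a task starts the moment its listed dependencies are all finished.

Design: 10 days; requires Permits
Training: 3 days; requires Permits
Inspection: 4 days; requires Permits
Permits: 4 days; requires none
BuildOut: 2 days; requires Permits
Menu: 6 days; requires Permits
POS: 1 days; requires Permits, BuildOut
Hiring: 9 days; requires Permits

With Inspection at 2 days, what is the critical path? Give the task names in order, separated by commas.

Permits, Design

The binding path is Permits→Design = 4+10 = 14; finish at 14 days.
The longest path through Inspection is only 8 days, so Inspection has float 6.
No other chain overtakes it, so the finish is 14 days.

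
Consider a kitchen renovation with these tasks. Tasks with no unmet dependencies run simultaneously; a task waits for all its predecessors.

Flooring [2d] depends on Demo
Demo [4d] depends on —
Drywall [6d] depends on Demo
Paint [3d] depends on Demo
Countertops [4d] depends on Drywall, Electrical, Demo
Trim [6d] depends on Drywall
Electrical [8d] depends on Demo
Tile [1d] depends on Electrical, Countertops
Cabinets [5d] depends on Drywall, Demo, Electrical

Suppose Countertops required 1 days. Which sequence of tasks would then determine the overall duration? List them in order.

Demo, Electrical, Cabinets

Actual critical path: Demo→Electrical→Countertops→Tile = 4+8+4+1 = 17 ⇒ 17 days.
Since Countertops is critical, the -3 change carries straight to that chain (now 14 days).
New critical path: Demo→Electrical→Cabinets = 4+8+5 = 17 ⇒ 17 days.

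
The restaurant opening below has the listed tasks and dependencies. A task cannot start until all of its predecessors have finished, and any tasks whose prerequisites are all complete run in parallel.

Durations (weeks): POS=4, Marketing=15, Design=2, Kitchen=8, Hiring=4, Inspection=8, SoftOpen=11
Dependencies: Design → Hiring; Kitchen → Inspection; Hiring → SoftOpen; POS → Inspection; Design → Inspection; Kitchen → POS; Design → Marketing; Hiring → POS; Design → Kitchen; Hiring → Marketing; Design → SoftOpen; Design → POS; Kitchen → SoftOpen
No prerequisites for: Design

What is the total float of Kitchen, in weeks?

Design→Kitchen→POS→Inspection = 2+8+4+8 = 22 sets the makespan at 22 weeks.
The longest chain containing Kitchen totals 22 weeks.
So Kitchen can slip 10 − 10 = 0 weeks.

0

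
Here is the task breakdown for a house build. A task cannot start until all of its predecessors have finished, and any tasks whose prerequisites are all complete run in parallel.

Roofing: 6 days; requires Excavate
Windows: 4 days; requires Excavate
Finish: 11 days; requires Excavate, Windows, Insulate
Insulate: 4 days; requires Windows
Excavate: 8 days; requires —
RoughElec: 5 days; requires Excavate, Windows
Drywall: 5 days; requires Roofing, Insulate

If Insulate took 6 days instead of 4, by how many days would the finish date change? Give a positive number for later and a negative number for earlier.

2

Critical path before the change: Excavate→Windows→Insulate→Finish = 8+4+4+11 = 27 giving 27 days.
Since Insulate is critical, the +2 change carries straight to that chain (now 29 days).
The critical path is still Excavate→Windows→Insulate→Finish; finish is now 29 days.
Change in finish: 29 − 27 = +2 days.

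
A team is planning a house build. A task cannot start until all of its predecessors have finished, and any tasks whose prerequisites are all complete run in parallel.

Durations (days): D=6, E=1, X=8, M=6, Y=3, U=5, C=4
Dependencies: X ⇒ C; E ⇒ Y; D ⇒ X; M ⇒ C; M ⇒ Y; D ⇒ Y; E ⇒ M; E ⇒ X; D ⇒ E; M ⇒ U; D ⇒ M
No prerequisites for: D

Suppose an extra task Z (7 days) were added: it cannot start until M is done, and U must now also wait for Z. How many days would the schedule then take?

25

Originally the schedule takes 19 days.
With Z inserted, U now waits for max(M, Z).
New critical path: D→E→M→Z→U = 6+1+6+7+5 = 25 ⇒ 25 days.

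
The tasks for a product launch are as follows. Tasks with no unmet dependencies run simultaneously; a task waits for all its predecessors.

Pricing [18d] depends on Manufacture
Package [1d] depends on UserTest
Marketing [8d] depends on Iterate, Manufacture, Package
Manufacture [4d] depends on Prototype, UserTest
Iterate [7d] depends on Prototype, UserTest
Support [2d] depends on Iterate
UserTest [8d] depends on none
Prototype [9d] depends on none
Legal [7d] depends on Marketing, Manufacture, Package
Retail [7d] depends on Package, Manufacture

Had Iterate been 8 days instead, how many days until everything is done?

32

Baseline: Prototype→Iterate→Marketing→Legal = 9+7+8+7 = 31 → 31 days.
Since Iterate is critical, the +1 change carries straight to that chain (now 32 days).
The critical path is still Prototype→Iterate→Marketing→Legal; finish is now 32 days.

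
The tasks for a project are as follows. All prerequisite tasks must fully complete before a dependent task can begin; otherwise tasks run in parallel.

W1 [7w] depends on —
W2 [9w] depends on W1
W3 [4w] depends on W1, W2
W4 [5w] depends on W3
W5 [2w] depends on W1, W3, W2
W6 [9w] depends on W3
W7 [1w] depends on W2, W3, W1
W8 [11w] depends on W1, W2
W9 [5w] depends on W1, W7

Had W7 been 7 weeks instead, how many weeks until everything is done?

The binding path is W1→W2→W3→W6 = 7+9+4+9 = 29; finish at 29 weeks.
W7 has 3 weeks of float (longest path through it is 26).
Now W1→W2→W3→W7→W9 = 7+9+4+7+5 = 32 is longest, so the finish becomes 32 weeks.

32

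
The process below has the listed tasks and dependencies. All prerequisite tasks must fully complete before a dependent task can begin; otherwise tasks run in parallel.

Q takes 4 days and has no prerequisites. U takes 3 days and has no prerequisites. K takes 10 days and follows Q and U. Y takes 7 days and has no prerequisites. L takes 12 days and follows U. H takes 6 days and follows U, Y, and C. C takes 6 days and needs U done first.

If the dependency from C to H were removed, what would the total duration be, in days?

15

Before: longest chain U→C→H = 3+6+6 = 15, finish 15.
Without C→H, H's earliest start moves from 9 to 7.
New critical path: U→L = 3+12 = 15 ⇒ 15 days.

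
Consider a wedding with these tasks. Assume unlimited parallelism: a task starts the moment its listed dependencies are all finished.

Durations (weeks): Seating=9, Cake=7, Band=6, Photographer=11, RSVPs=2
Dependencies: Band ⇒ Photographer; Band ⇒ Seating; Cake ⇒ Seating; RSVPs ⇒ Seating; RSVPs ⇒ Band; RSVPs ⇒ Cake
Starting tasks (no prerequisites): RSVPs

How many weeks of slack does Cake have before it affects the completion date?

Critical path: RSVPs→Band→Photographer = 2+6+11 = 19, so the finish is 19 weeks.
Longest path through Cake: 18 weeks (earliest finish 9, latest finish 10).
Slack of Cake = 3 − 2 = 1 week.

1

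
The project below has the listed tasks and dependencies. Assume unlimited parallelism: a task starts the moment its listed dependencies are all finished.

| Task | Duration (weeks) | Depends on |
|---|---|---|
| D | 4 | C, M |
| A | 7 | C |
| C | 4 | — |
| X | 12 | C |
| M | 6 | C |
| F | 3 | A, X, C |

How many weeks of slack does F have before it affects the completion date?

Critical path: C→X→F = 4+12+3 = 19, so the finish is 19 weeks.
Longest path through F: 19 weeks (earliest finish 19, latest finish 19).
Slack of F = 16 − 16 = 0 weeks.

0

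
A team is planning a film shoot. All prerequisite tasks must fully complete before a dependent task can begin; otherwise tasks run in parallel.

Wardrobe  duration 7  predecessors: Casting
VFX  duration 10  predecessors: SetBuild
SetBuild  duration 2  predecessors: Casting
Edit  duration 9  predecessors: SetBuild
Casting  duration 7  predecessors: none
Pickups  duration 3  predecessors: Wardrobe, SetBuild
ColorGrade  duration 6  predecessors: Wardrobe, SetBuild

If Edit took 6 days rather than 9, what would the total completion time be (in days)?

20

Critical path before the change: Casting→Wardrobe→ColorGrade = 7+7+6 = 20 giving 20 days.
The longest path through Edit is only 18 days, so Edit has float 2.
No other chain overtakes it, so the finish is 20 days.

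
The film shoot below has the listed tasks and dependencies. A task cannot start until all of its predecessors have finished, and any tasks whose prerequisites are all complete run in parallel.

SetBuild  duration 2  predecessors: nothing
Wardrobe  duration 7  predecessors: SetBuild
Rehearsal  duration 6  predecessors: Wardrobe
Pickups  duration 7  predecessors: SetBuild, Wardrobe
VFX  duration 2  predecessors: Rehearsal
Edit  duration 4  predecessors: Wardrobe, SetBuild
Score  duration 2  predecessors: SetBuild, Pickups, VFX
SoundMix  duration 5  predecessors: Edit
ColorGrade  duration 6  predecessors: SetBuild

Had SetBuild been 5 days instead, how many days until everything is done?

As given, the longest chain is SetBuild→Wardrobe→Rehearsal→VFX→Score = 2+7+6+2+2 = 19, so the finish is 19 days.
SetBuild lies on that path, so at 5 days the path becomes 22 days.
The critical path is still SetBuild→Wardrobe→Rehearsal→VFX→Score; finish is now 22 days.

22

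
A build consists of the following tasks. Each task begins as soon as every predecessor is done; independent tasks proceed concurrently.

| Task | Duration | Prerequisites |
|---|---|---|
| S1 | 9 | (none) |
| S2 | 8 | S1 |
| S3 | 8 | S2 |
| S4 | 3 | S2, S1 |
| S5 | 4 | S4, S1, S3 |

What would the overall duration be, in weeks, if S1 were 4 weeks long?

Critical path before the change: S1→S2→S3→S5 = 9+8+8+4 = 29 giving 29 weeks.
Since S1 is critical, the -5 change carries straight to that chain (now 24 weeks).
The critical path is still S1→S2→S3→S5; finish is now 24 weeks.

24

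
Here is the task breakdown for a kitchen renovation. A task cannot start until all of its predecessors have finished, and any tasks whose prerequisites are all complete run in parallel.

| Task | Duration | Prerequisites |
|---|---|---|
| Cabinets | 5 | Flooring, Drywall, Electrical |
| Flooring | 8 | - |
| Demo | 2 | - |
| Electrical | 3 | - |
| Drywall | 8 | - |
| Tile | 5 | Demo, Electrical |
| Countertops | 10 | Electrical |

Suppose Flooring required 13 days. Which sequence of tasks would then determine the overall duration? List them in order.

Actual critical path: Flooring→Cabinets = 8+5 = 13 ⇒ 13 days.
Flooring is on the critical path; changing it to 13 makes that path 18 days.
The critical path is still Flooring→Cabinets; finish is now 18 days.

Flooring, Cabinets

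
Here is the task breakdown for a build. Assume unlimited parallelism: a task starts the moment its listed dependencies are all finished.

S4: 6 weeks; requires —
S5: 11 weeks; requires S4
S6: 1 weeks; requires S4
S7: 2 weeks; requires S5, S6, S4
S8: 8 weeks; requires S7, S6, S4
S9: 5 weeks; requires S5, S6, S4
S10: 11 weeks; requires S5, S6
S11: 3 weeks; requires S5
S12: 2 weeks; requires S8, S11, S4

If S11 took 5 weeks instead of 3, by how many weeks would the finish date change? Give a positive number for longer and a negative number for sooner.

0

Actual critical path: S4→S5→S7→S8→S12 = 6+11+2+8+2 = 29 ⇒ 29 weeks.
S11 has 7 weeks of float (longest path through it is 22).
No other chain overtakes it, so the finish is 29 weeks.
Change in finish: 29 − 29 = +0 weeks.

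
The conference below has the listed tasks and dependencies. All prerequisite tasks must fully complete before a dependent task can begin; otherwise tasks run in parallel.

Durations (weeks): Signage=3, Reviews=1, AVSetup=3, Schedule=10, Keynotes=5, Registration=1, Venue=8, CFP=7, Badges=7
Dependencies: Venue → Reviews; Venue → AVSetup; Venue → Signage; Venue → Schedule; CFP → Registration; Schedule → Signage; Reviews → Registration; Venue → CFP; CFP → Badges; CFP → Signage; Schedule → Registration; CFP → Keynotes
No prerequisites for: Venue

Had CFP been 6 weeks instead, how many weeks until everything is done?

Actual critical path: Venue→CFP→Badges = 8+7+7 = 22 ⇒ 22 weeks.
CFP lies on that path, so at 6 weeks the path becomes 21 weeks.
The critical path is still Venue→CFP→Badges; finish is now 21 weeks.

21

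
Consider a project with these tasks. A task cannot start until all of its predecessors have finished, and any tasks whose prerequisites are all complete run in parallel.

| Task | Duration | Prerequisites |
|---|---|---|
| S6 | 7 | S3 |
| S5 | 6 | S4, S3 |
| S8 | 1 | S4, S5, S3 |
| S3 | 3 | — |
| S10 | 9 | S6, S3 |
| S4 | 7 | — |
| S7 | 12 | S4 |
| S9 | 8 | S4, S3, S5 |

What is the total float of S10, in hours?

S4→S5→S9 = 7+6+8 = 21 sets the makespan at 21 hours.
Longest path through S10: 19 hours (earliest finish 19, latest finish 21).
So S10 can slip 21 − 19 = 2 hours.

2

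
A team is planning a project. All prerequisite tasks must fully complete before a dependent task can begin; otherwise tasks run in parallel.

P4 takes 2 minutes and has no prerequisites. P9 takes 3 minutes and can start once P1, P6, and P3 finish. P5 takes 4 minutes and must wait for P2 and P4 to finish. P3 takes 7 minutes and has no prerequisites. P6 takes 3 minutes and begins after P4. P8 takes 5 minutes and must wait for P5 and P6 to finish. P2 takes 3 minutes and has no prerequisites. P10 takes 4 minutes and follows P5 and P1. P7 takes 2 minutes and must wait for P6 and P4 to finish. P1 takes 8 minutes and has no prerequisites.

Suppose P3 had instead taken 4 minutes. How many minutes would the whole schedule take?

12

Actual critical path: P1→P10 = 8+4 = 12 ⇒ 12 minutes.
The longest path through P3 is only 10 minutes, so P3 has float 2.
That remains the longest chain; total 12 minutes.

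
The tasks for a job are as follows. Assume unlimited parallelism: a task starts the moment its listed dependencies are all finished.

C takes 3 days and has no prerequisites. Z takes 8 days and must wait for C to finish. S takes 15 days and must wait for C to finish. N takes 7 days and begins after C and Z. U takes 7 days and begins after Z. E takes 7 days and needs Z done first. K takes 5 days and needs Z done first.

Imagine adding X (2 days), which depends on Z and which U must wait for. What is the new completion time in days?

Originally the plan takes 18 days.
With X inserted, U now waits for max(Z, X).
New critical path: C→Z→X→U = 3+8+2+7 = 20 ⇒ 20 days.

20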